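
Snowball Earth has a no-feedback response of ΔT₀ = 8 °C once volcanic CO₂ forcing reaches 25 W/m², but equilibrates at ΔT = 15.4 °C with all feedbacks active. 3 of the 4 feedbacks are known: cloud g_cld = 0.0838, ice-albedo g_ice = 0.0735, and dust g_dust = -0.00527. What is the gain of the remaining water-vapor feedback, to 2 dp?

Amplification A = ΔT/ΔT₀ = 15.4/8 = 1.925.
Total gain g = 1 − 1/A = 1 − 1/1.925 = 0.4805.
Known gains sum to 0.0838 + 0.0735 − 0.00527 = 0.15203.
g_wv = 0.4805 − 0.15203 = 0.33.

0.33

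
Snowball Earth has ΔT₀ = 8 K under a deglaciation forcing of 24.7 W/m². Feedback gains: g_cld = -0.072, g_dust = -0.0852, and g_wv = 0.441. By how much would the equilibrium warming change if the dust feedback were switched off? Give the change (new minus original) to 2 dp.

1.51 K

Original: g = 0.2838, ΔT = 8/(1−0.2838) = 11.1701 K.
Without dust: g' = 0.369, ΔT' = 8/(1−0.369) = 12.6783 K.
Change = 12.6783 − 11.1701 = 1.51 K.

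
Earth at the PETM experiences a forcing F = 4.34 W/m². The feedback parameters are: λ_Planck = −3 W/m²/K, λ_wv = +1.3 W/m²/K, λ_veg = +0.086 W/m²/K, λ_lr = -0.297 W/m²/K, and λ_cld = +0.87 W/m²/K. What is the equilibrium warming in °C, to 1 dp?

Net feedback parameter λ = (−3) + (+1.3) + (+0.086) + (-0.297) + (+0.87) = -1.041 W/m²/K.
ΔT = −F/λ = −4.34/(-1.041) = 4.2 °C.

4.2 °C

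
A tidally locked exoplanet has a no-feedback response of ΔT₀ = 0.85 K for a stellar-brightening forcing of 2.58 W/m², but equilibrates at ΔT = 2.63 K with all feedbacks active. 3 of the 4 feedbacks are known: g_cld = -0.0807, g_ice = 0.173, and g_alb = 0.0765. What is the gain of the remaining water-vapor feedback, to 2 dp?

Amplification A = ΔT/ΔT₀ = 2.63/0.85 = 3.094.
Total gain g = 1 − 1/A = 1 − 1/3.094 = 0.6768.
Known gains sum to -0.0807 + 0.173 + 0.0765 = 0.1688.
g_wv = 0.6768 − 0.1688 = 0.51.

0.51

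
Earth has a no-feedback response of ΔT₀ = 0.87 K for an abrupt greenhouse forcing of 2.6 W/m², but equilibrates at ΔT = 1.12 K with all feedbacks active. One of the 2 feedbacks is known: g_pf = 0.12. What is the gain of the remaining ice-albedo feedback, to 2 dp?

0.10

Amplification A = ΔT/ΔT₀ = 1.12/0.87 = 1.287.
Total gain g = 1 − 1/A = 1 − 1/1.287 = 0.223.
The known gain is 0.12.
g_ice = 0.223 − 0.12 = 0.10.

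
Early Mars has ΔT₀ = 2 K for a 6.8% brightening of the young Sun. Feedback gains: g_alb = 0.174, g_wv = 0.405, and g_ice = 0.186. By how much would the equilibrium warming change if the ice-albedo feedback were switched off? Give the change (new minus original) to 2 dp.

Original: g = 0.765, ΔT = 2/(1−0.765) = 8.5106 K.
Without ice-albedo: g' = 0.579, ΔT' = 2/(1−0.579) = 4.7506 K.
Change = 4.7506 − 8.5106 = -3.76 K.

-3.76 K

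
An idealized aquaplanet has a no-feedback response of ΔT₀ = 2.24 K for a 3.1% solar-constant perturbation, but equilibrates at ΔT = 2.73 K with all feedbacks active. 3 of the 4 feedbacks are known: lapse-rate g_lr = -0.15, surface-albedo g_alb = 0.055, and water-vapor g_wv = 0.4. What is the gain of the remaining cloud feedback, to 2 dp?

Amplification A = ΔT/ΔT₀ = 2.73/2.24 = 1.219.
Total gain g = 1 − 1/A = 1 − 1/1.219 = 0.1797.
Known gains sum to -0.15 + 0.055 + 0.4 = 0.305.
g_cld = 0.1797 − 0.305 = -0.13.

-0.13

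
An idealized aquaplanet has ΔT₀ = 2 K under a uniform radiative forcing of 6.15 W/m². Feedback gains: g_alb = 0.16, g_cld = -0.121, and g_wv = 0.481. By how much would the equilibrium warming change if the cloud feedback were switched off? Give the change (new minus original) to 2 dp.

Original: g = 0.52, ΔT = 2/(1−0.52) = 4.1667 K.
Without cloud: g' = 0.641, ΔT' = 2/(1−0.641) = 5.5710 K.
Change = 5.5710 − 4.1667 = 1.40 K.

1.40 K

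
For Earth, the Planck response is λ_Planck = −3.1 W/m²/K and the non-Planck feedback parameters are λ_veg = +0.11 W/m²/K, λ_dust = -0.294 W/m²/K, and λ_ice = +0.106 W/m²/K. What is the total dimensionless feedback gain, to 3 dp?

-0.025

Convert to gains: g_veg = 0.11/3.1 = 0.03548; g_dust = -0.294/3.1 = -0.09484; g_ice = 0.106/3.1 = 0.03419.
Total gain g = -0.02517.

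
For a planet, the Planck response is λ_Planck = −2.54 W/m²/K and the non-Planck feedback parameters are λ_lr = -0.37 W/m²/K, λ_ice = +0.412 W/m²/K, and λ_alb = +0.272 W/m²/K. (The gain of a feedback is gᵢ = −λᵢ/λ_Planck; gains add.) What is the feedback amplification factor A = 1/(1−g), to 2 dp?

1.14

Convert to gains: g_lr = -0.37/2.54 = -0.1457; g_ice = 0.412/2.54 = 0.1622; g_alb = 0.272/2.54 = 0.1071.
Total gain g = 0.1236.
A = 1/(1 − 0.1236) = 1.14.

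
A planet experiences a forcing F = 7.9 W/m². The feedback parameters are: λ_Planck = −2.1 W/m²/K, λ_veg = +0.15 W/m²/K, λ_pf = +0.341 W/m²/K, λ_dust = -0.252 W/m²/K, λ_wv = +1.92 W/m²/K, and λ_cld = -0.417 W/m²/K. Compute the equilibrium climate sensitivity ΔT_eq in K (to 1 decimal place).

22.1 K

Net feedback parameter λ = (−2.1) + (+0.15) + (+0.341) + (-0.252) + (+1.92) + (-0.417) = -0.358 W/m²/K.
ΔT = −F/λ = −7.9/(-0.358) = 22.1 K.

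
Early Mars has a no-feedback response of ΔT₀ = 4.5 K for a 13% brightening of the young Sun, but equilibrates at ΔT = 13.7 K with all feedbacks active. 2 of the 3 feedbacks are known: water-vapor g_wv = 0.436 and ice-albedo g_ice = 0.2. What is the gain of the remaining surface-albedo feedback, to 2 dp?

0.04

Amplification A = ΔT/ΔT₀ = 13.7/4.5 = 3.044.
Total gain g = 1 − 1/A = 1 − 1/3.044 = 0.6715.
Known gains sum to 0.436 + 0.2 = 0.636.
g_alb = 0.6715 − 0.636 = 0.04.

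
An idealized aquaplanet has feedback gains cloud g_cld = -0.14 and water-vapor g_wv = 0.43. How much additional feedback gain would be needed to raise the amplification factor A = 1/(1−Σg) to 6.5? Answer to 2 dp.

0.56

Current total gain = 0.29.
Target gain for A = 6.5: g* = 1 − 1/6.5 = 0.8462.
Additional gain needed = 0.8462 − 0.29 = 0.56.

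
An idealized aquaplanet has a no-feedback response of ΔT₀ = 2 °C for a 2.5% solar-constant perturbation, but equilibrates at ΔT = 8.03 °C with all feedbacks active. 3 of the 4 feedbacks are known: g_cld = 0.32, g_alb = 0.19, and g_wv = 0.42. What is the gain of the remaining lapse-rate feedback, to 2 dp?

Amplification A = ΔT/ΔT₀ = 8.03/2 = 4.015.
Total gain g = 1 − 1/A = 1 − 1/4.015 = 0.7509.
Known gains sum to 0.32 + 0.19 + 0.42 = 0.93.
g_lr = 0.7509 − 0.93 = -0.18.

-0.18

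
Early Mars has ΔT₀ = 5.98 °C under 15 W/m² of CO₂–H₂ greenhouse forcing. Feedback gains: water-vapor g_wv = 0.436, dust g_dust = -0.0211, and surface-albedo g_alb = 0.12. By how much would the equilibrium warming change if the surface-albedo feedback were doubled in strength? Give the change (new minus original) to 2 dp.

Original: g = 0.5349, ΔT = 5.98/(1−0.5349) = 12.8575 °C.
With doubled surface-albedo: g' = 0.6549, ΔT' = 5.98/(1−0.6549) = 17.3283 °C.
Change = 17.3283 − 12.8575 = 4.47 °C.

4.47 °C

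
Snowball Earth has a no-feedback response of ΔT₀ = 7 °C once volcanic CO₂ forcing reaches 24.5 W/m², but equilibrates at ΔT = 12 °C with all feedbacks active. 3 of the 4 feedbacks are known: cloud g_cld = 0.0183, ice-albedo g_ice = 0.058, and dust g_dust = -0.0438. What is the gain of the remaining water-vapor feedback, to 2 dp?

0.38

Amplification A = ΔT/ΔT₀ = 12/7 = 1.714.
Total gain g = 1 − 1/A = 1 − 1/1.714 = 0.4166.
Known gains sum to 0.0183 + 0.058 − 0.0438 = 0.0325.
g_wv = 0.4166 − 0.0325 = 0.38.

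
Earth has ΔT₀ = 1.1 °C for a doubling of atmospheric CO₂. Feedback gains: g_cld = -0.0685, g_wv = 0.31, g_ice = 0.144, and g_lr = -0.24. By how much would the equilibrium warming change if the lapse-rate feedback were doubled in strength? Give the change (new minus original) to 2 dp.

-0.28 °C

Original: g = 0.1455, ΔT = 1.1/(1−0.1455) = 1.2873 °C.
With doubled lapse-rate: g' = -0.0945, ΔT' = 1.1/(1+0.0945) = 1.0050 °C.
Change = 1.0050 − 1.2873 = -0.28 °C.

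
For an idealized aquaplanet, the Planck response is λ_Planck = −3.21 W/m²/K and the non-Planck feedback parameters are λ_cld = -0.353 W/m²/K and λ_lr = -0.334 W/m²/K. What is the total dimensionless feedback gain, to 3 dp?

-0.214

Convert to gains: g_cld = -0.353/3.21 = -0.11; g_lr = -0.334/3.21 = -0.104.
Total gain g = -0.214.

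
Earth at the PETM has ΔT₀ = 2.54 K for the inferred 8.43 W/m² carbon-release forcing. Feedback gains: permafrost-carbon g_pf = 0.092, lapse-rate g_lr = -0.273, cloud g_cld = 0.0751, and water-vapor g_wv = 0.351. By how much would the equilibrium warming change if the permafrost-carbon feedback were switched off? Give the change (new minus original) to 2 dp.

Original: g = 0.2451, ΔT = 2.54/(1−0.2451) = 3.3647 K.
Without permafrost-carbon: g' = 0.1531, ΔT' = 2.54/(1−0.1531) = 2.9992 K.
Change = 2.9992 − 3.3647 = -0.37 K.

-0.37 K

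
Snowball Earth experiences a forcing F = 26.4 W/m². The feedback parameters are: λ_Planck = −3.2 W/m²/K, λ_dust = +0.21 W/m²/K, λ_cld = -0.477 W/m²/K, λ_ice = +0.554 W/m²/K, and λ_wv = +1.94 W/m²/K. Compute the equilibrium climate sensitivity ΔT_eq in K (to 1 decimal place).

Net feedback parameter λ = (−3.2) + (+0.21) + (-0.477) + (+0.554) + (+1.94) = -0.973 W/m²/K.
ΔT = −F/λ = −26.4/(-0.973) = 27.1 K.

27.1 K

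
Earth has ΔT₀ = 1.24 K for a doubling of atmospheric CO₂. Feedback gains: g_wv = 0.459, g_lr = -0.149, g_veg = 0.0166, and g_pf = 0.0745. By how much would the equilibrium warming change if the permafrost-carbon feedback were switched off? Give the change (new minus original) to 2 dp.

-0.23 K

Original: g = 0.4011, ΔT = 1.24/(1−0.4011) = 2.0705 K.
Without permafrost-carbon: g' = 0.3266, ΔT' = 1.24/(1−0.3266) = 1.8414 K.
Change = 1.8414 − 2.0705 = -0.23 K.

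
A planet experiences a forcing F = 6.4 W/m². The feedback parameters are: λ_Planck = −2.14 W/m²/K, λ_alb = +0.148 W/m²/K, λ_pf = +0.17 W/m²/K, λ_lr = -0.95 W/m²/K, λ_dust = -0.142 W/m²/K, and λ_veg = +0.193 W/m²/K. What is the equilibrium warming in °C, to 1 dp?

Net feedback parameter λ = (−2.14) + (+0.148) + (+0.17) + (-0.95) + (-0.142) + (+0.193) = -2.721 W/m²/K.
ΔT = −F/λ = −6.4/(-2.721) = 2.4 °C.

2.4 °C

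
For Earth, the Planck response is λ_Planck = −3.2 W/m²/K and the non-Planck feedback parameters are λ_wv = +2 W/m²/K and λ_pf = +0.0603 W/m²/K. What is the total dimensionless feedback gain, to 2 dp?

0.64

Convert to gains: g_wv = 2/3.2 = 0.625; g_pf = 0.0603/3.2 = 0.01884.
Total gain g = 0.64384.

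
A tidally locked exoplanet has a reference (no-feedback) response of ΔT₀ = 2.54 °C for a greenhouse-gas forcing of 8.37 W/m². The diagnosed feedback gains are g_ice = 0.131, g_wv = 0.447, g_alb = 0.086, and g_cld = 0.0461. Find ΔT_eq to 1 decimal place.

8.8 °C

Total gain g = 0.131 + 0.447 + 0.086 + 0.0461 = 0.7101.
Amplification A = 1/(1 − 0.7101) = 3.449.
ΔT = 2.54 × 3.449 = 8.8 °C.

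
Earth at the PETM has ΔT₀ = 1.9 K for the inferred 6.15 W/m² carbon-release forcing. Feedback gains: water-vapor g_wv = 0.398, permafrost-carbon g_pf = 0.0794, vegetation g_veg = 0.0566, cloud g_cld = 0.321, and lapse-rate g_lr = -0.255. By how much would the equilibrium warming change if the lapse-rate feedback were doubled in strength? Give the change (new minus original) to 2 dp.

Original: g = 0.6, ΔT = 1.9/(1−0.6) = 4.7500 K.
With doubled lapse-rate: g' = 0.345, ΔT' = 1.9/(1−0.345) = 2.9008 K.
Change = 2.9008 − 4.7500 = -1.85 K.

-1.85 K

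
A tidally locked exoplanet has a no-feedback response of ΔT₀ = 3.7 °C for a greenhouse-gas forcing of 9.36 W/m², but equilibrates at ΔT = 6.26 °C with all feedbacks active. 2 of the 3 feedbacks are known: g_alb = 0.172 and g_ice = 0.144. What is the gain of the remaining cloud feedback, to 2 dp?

Amplification A = ΔT/ΔT₀ = 6.26/3.7 = 1.692.
Total gain g = 1 − 1/A = 1 − 1/1.692 = 0.409.
Known gains sum to 0.172 + 0.144 = 0.316.
g_cld = 0.409 − 0.316 = 0.09.

0.09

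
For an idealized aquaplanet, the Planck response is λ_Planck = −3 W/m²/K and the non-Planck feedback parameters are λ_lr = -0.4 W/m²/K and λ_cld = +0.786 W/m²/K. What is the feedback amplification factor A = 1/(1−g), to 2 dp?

1.15

Convert to gains: g_lr = -0.4/3 = -0.1333; g_cld = 0.786/3 = 0.262.
Total gain g = 0.1287.
A = 1/(1 − 0.1287) = 1.15.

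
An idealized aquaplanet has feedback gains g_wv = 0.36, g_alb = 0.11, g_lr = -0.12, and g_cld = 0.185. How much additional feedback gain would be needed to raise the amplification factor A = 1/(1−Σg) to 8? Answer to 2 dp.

0.34

Current total gain = 0.535.
Target gain for A = 8: g* = 1 − 1/8 = 0.875.
Additional gain needed = 0.875 − 0.535 = 0.34.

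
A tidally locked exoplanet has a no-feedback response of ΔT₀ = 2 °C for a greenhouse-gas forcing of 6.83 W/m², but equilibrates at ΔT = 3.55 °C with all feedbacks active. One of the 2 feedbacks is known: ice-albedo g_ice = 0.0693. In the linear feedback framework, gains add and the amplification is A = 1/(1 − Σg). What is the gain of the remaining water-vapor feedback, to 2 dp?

Amplification A = ΔT/ΔT₀ = 3.55/2 = 1.775.
Total gain g = 1 − 1/A = 1 − 1/1.775 = 0.4366.
The known gain is 0.0693.
g_wv = 0.4366 − 0.0693 = 0.37.

0.37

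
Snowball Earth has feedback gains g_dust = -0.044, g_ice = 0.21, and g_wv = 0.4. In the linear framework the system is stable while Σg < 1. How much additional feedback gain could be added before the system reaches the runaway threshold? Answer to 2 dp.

Current total gain = -0.044 + 0.21 + 0.4 = 0.566.
Margin to runaway = 1 − 0.566 = 0.43.

0.43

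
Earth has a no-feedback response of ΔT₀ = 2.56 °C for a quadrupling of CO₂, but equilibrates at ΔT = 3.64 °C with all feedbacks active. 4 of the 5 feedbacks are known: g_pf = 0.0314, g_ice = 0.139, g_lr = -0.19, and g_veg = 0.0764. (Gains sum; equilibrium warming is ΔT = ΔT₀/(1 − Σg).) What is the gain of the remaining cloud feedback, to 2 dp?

Amplification A = ΔT/ΔT₀ = 3.64/2.56 = 1.422.
Total gain g = 1 − 1/A = 1 − 1/1.422 = 0.2968.
Known gains sum to 0.0314 + 0.139 − 0.19 + 0.0764 = 0.0568.
g_cld = 0.2968 − 0.0568 = 0.24.

0.24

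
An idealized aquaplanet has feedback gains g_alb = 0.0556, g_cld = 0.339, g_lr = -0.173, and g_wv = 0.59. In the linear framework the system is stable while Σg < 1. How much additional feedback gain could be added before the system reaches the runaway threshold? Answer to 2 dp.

0.19

Current total gain = 0.0556 + 0.339 − 0.173 + 0.59 = 0.8116.
Margin to runaway = 1 − 0.8116 = 0.19.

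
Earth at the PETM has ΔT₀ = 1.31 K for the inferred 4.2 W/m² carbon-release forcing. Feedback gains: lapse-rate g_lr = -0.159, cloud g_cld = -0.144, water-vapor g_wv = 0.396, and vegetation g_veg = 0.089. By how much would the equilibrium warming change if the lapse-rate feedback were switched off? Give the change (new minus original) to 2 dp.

0.39 K

Original: g = 0.182, ΔT = 1.31/(1−0.182) = 1.6015 K.
Without lapse-rate: g' = 0.341, ΔT' = 1.31/(1−0.341) = 1.9879 K.
Change = 1.9879 − 1.6015 = 0.39 K.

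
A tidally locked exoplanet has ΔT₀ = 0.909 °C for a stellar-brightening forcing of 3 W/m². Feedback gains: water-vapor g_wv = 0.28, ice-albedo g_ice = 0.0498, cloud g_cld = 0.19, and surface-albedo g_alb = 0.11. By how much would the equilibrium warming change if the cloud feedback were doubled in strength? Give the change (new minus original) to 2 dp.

2.59 °C

Original: g = 0.6298, ΔT = 0.909/(1−0.6298) = 2.4554 °C.
With doubled cloud: g' = 0.8198, ΔT' = 0.909/(1−0.8198) = 5.0444 °C.
Change = 5.0444 − 2.4554 = 2.59 °C.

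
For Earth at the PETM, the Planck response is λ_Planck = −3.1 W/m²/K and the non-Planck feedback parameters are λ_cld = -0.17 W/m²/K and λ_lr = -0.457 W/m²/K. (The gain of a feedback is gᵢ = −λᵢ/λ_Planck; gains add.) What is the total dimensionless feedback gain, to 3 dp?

Convert to gains: g_cld = -0.17/3.1 = -0.05484; g_lr = -0.457/3.1 = -0.1474.
Total gain g = -0.20224.

-0.202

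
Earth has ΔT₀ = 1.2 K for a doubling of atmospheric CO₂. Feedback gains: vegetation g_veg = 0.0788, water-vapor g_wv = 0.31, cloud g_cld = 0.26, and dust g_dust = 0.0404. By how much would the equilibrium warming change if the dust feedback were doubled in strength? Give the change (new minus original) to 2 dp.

Original: g = 0.6892, ΔT = 1.2/(1−0.6892) = 3.8610 K.
With doubled dust: g' = 0.7296, ΔT' = 1.2/(1−0.7296) = 4.4379 K.
Change = 4.4379 − 3.8610 = 0.58 K.

0.58 K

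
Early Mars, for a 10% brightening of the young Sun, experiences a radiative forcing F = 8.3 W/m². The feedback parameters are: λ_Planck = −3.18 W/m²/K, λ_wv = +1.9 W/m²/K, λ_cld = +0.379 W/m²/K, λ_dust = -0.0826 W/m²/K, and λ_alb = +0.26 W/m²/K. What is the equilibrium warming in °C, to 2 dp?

Net feedback parameter λ = (−3.18) + (+1.9) + (+0.379) + (-0.0826) + (+0.26) = -0.7236 W/m²/K.
ΔT = −F/λ = −8.3/(-0.7236) = 11.47 °C.

11.47 °C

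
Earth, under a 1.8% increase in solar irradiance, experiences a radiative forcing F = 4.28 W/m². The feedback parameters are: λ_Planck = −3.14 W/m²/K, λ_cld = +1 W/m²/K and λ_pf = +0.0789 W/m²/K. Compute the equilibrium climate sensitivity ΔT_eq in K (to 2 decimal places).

2.08 K

Net feedback parameter λ = (−3.14) + (+1) + (+0.0789) = -2.0611 W/m²/K.
ΔT = −F/λ = −4.28/(-2.0611) = 2.08 K.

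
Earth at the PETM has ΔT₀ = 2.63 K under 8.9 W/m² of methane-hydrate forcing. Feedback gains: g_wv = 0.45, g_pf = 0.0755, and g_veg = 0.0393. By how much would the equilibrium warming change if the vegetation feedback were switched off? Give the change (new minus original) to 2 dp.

Original: g = 0.5648, ΔT = 2.63/(1−0.5648) = 6.0432 K.
Without vegetation: g' = 0.5255, ΔT' = 2.63/(1−0.5255) = 5.5427 K.
Change = 5.5427 − 6.0432 = -0.50 K.

-0.50 K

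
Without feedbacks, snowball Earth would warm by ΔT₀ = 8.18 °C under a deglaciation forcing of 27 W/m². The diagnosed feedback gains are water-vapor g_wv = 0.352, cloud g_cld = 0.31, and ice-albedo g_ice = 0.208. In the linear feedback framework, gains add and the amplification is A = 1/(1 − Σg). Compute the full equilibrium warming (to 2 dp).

62.92 °C

Total gain g = 0.352 + 0.31 + 0.208 = 0.87.
Amplification A = 1/(1 − 0.87) = 7.692.
ΔT = 8.18 × 7.692 = 62.92 °C.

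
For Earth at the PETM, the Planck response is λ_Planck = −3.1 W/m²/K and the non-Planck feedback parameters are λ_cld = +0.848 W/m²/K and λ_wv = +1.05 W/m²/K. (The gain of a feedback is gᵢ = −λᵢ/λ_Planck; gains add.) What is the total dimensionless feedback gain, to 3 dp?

Convert to gains: g_cld = 0.848/3.1 = 0.2735; g_wv = 1.05/3.1 = 0.3387.
Total gain g = 0.6122.

0.612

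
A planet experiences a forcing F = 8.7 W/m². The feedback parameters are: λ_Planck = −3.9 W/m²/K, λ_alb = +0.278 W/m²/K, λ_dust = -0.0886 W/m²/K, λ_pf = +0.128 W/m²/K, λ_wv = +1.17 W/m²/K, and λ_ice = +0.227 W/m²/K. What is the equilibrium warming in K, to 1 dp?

Net feedback parameter λ = (−3.9) + (+0.278) + (-0.0886) + (+0.128) + (+1.17) + (+0.227) = -2.1856 W/m²/K.
ΔT = −F/λ = −8.7/(-2.1856) = 4.0 K.

4.0 K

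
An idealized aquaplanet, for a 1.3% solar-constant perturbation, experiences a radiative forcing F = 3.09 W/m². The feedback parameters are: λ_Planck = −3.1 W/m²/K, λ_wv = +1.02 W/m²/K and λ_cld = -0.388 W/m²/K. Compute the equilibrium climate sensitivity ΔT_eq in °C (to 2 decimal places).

1.25 °C

Net feedback parameter λ = (−3.1) + (+1.02) + (-0.388) = -2.468 W/m²/K.
ΔT = −F/λ = −3.09/(-2.468) = 1.25 °C.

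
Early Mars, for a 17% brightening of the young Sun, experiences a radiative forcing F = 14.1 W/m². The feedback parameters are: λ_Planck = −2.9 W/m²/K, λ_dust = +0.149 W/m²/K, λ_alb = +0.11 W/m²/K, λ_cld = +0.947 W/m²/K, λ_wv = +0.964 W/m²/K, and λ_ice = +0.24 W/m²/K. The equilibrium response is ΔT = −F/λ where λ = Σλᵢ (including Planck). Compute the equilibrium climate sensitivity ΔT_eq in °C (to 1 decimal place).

28.8 °C

Net feedback parameter λ = (−2.9) + (+0.149) + (+0.11) + (+0.947) + (+0.964) + (+0.24) = -0.49 W/m²/K.
ΔT = −F/λ = −14.1/(-0.49) = 28.8 °C.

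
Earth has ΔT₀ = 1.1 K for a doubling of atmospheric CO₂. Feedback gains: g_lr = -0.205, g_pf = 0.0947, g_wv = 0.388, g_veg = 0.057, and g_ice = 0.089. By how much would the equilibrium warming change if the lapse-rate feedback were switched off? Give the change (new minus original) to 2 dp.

1.05 K

Original: g = 0.4237, ΔT = 1.1/(1−0.4237) = 1.9087 K.
Without lapse-rate: g' = 0.6287, ΔT' = 1.1/(1−0.6287) = 2.9626 K.
Change = 2.9626 − 1.9087 = 1.05 K.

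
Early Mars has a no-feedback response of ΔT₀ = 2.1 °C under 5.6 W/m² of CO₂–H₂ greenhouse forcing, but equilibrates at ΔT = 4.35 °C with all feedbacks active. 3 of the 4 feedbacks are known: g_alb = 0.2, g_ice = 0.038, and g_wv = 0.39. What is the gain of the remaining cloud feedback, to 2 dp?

Amplification A = ΔT/ΔT₀ = 4.35/2.1 = 2.071.
Total gain g = 1 − 1/A = 1 − 1/2.071 = 0.5171.
Known gains sum to 0.2 + 0.038 + 0.39 = 0.628.
g_cld = 0.5171 − 0.628 = -0.11.

-0.11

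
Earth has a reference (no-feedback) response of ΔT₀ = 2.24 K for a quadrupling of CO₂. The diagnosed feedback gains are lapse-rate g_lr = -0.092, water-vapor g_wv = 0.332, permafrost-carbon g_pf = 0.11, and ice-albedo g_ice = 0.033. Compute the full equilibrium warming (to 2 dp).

3.63 K

Total gain g = -0.092 + 0.332 + 0.11 + 0.033 = 0.383.
Amplification A = 1/(1 − 0.383) = 1.621.
ΔT = 2.24 × 1.621 = 3.63 K.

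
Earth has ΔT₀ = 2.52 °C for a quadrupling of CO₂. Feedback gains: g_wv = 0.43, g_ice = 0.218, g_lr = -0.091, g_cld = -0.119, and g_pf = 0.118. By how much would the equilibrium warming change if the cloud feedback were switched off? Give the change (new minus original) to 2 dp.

Original: g = 0.556, ΔT = 2.52/(1−0.556) = 5.6757 °C.
Without cloud: g' = 0.675, ΔT' = 2.52/(1−0.675) = 7.7538 °C.
Change = 7.7538 − 5.6757 = 2.08 °C.

2.08 °C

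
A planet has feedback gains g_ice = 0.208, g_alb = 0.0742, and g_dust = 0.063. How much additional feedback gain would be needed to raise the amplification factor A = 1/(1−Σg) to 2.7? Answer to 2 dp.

Current total gain = 0.3452.
Target gain for A = 2.7: g* = 1 − 1/2.7 = 0.6296.
Additional gain needed = 0.6296 − 0.3452 = 0.28.

0.28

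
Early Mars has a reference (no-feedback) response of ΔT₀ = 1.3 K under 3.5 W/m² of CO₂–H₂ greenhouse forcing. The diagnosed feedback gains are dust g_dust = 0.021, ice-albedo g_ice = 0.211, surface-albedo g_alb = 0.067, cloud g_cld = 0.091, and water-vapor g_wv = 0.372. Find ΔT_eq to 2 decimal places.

Total gain g = 0.021 + 0.211 + 0.067 + 0.091 + 0.372 = 0.762.
Amplification A = 1/(1 − 0.762) = 4.202.
ΔT = 1.3 × 4.202 = 5.46 K.

5.46 K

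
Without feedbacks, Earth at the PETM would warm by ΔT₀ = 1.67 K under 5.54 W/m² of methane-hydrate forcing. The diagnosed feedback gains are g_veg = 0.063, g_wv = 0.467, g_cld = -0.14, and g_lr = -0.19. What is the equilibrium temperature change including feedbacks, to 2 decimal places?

2.09 K

Total gain g = 0.063 + 0.467 − 0.14 − 0.19 = 0.2.
Amplification A = 1/(1 − 0.2) = 1.25.
ΔT = 1.67 × 1.25 = 2.09 K.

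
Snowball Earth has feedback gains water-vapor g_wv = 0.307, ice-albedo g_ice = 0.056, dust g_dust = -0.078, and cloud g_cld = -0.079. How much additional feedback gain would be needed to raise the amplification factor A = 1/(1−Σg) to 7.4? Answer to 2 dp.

0.66

Current total gain = 0.206.
Target gain for A = 7.4: g* = 1 − 1/7.4 = 0.8649.
Additional gain needed = 0.8649 − 0.206 = 0.66.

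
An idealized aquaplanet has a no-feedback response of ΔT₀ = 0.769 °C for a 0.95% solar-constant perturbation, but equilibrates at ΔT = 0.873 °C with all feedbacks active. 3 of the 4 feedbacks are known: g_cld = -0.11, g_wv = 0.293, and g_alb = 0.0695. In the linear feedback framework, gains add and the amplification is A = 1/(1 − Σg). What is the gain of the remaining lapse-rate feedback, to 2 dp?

Amplification A = ΔT/ΔT₀ = 0.873/0.769 = 1.135.
Total gain g = 1 − 1/A = 1 − 1/1.135 = 0.1189.
Known gains sum to -0.11 + 0.293 + 0.0695 = 0.2525.
g_lr = 0.1189 − 0.2525 = -0.13.

-0.13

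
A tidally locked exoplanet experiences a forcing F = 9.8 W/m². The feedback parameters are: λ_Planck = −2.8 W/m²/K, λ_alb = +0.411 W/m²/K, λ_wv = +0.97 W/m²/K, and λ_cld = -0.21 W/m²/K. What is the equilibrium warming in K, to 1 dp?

6.0 K

Net feedback parameter λ = (−2.8) + (+0.411) + (+0.97) + (-0.21) = -1.629 W/m²/K.
ΔT = −F/λ = −9.8/(-1.629) = 6.0 K.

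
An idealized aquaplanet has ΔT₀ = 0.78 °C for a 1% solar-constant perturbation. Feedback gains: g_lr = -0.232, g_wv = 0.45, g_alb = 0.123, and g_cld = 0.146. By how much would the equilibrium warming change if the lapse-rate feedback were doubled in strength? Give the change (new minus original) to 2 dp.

Original: g = 0.487, ΔT = 0.78/(1−0.487) = 1.5205 °C.
With doubled lapse-rate: g' = 0.255, ΔT' = 0.78/(1−0.255) = 1.0470 °C.
Change = 1.0470 − 1.5205 = -0.47 °C.

-0.47 °C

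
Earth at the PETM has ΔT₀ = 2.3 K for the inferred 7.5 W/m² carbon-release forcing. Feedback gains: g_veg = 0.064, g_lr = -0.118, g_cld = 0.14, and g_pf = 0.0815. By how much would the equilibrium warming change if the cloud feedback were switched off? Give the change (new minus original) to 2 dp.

-0.40 K

Original: g = 0.1675, ΔT = 2.3/(1−0.1675) = 2.7628 K.
Without cloud: g' = 0.0275, ΔT' = 2.3/(1−0.0275) = 2.3650 K.
Change = 2.3650 − 2.7628 = -0.40 K.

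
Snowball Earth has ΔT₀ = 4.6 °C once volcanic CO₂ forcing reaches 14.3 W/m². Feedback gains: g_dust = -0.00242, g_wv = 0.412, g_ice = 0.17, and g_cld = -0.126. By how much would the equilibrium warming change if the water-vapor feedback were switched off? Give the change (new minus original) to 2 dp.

-3.62 °C

Original: g = 0.45358, ΔT = 4.6/(1−0.45358) = 8.4184 °C.
Without water-vapor: g' = 0.04158, ΔT' = 4.6/(1−0.04158) = 4.7996 °C.
Change = 4.7996 − 8.4184 = -3.62 °C.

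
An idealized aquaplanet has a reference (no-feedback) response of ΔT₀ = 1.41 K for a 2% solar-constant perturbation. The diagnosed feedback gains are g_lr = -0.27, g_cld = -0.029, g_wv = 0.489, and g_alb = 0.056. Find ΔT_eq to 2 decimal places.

Total gain g = -0.27 − 0.029 + 0.489 + 0.056 = 0.246.
Amplification A = 1/(1 − 0.246) = 1.326.
ΔT = 1.41 × 1.326 = 1.87 K.

1.87 K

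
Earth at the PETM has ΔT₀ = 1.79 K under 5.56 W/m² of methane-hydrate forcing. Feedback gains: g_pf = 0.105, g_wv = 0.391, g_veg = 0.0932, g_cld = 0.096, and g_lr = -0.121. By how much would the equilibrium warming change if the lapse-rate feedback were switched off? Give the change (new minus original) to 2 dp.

Original: g = 0.5642, ΔT = 1.79/(1−0.5642) = 4.1074 K.
Without lapse-rate: g' = 0.6852, ΔT' = 1.79/(1−0.6852) = 5.6861 K.
Change = 5.6861 − 4.1074 = 1.58 K.

1.58 K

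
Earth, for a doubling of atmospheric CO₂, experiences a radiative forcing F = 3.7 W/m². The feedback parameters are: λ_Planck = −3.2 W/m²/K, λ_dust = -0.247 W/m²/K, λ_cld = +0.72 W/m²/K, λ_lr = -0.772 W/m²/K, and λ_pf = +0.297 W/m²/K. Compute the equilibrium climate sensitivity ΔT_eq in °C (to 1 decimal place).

1.2 °C

Net feedback parameter λ = (−3.2) + (-0.247) + (+0.72) + (-0.772) + (+0.297) = -3.202 W/m²/K.
ΔT = −F/λ = −3.7/(-3.202) = 1.2 °C.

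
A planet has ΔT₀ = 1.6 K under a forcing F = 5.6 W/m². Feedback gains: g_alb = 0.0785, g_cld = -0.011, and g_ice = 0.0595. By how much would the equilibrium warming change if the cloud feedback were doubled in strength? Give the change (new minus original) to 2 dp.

-0.02 K

Original: g = 0.127, ΔT = 1.6/(1−0.127) = 1.8328 K.
With doubled cloud: g' = 0.116, ΔT' = 1.6/(1−0.116) = 1.8100 K.
Change = 1.8100 − 1.8328 = -0.02 K.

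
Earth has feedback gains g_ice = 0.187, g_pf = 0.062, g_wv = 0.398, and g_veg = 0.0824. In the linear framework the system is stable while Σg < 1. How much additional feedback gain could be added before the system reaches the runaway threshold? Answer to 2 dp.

0.27

Current total gain = 0.187 + 0.062 + 0.398 + 0.0824 = 0.7294.
Margin to runaway = 1 − 0.7294 = 0.27.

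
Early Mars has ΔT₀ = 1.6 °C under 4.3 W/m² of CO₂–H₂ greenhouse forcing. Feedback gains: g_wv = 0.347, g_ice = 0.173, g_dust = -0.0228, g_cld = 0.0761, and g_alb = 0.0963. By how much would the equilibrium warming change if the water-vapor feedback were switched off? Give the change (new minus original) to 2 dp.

Original: g = 0.6696, ΔT = 1.6/(1−0.6696) = 4.8426 °C.
Without water-vapor: g' = 0.3226, ΔT' = 1.6/(1−0.3226) = 2.3620 °C.
Change = 2.3620 − 4.8426 = -2.48 °C.

-2.48 °C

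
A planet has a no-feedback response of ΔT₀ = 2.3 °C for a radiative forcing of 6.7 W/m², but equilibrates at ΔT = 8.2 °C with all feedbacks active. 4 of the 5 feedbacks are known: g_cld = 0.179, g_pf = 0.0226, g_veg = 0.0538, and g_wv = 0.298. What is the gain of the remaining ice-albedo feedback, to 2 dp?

Amplification A = ΔT/ΔT₀ = 8.2/2.3 = 3.565.
Total gain g = 1 − 1/A = 1 − 1/3.565 = 0.7195.
Known gains sum to 0.179 + 0.0226 + 0.0538 + 0.298 = 0.5534.
g_ice = 0.7195 − 0.5534 = 0.17.

0.17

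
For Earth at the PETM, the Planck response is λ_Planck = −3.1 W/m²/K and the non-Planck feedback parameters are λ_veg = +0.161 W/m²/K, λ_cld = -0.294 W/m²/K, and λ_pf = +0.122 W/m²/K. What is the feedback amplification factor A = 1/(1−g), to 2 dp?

Convert to gains: g_veg = 0.161/3.1 = 0.05194; g_cld = -0.294/3.1 = -0.09484; g_pf = 0.122/3.1 = 0.03935.
Total gain g = -0.00355.
A = 1/(1 + 0.00355) = 1.00.

1.00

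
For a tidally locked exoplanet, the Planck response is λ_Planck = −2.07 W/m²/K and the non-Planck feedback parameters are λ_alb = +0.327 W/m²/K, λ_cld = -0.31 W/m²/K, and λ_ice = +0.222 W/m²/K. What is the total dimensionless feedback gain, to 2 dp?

Convert to gains: g_alb = 0.327/2.07 = 0.158; g_cld = -0.31/2.07 = -0.1498; g_ice = 0.222/2.07 = 0.1072.
Total gain g = 0.1154.

0.12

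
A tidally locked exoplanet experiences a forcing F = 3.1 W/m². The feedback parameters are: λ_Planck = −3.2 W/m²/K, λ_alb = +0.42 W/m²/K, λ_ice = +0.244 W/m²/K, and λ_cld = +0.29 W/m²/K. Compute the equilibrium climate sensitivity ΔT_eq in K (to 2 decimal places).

1.38 K

Net feedback parameter λ = (−3.2) + (+0.42) + (+0.244) + (+0.29) = -2.246 W/m²/K.
ΔT = −F/λ = −3.1/(-2.246) = 1.38 K.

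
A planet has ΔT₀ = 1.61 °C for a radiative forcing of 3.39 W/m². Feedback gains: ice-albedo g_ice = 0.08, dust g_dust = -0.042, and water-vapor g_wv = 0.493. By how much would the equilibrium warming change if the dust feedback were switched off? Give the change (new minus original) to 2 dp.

Original: g = 0.531, ΔT = 1.61/(1−0.531) = 3.4328 °C.
Without dust: g' = 0.573, ΔT' = 1.61/(1−0.573) = 3.7705 °C.
Change = 3.7705 − 3.4328 = 0.34 °C.

0.34 °C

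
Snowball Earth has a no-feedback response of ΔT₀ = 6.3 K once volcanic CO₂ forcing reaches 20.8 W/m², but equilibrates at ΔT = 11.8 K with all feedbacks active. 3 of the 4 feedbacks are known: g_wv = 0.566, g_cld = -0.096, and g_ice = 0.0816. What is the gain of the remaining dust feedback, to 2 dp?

Amplification A = ΔT/ΔT₀ = 11.8/6.3 = 1.873.
Total gain g = 1 − 1/A = 1 − 1/1.873 = 0.4661.
Known gains sum to 0.566 − 0.096 + 0.0816 = 0.5516.
g_dust = 0.4661 − 0.5516 = -0.09.

-0.09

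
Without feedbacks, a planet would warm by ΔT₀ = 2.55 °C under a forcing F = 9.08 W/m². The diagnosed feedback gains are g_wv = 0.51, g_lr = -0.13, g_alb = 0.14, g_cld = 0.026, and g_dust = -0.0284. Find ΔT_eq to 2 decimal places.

Total gain g = 0.51 − 0.13 + 0.14 + 0.026 − 0.0284 = 0.5176.
Amplification A = 1/(1 − 0.5176) = 2.073.
ΔT = 2.55 × 2.073 = 5.29 °C.

5.29 °C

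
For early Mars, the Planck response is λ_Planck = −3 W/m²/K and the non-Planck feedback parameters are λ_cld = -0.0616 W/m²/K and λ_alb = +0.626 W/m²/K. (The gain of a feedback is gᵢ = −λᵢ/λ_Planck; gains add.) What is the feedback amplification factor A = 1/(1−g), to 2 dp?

1.23

Convert to gains: g_cld = -0.0616/3 = -0.02053; g_alb = 0.626/3 = 0.2087.
Total gain g = 0.18817.
A = 1/(1 − 0.18817) = 1.23.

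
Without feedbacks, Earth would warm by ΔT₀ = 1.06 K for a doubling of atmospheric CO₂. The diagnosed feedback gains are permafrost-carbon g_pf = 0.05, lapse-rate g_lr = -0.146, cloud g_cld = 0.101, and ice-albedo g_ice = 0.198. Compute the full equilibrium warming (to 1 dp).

Total gain g = 0.05 − 0.146 + 0.101 + 0.198 = 0.203.
Amplification A = 1/(1 − 0.203) = 1.255.
ΔT = 1.06 × 1.255 = 1.3 K.

1.3 K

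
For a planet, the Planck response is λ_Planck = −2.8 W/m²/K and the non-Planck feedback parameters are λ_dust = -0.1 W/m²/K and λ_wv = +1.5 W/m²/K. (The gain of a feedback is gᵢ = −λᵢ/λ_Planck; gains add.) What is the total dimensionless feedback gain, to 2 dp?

0.50

Convert to gains: g_dust = -0.1/2.8 = -0.03571; g_wv = 1.5/2.8 = 0.5357.
Total gain g = 0.49999.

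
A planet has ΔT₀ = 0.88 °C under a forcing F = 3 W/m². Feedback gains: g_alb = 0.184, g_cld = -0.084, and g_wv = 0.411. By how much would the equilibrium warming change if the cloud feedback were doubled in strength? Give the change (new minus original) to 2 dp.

Original: g = 0.511, ΔT = 0.88/(1−0.511) = 1.7996 °C.
With doubled cloud: g' = 0.427, ΔT' = 0.88/(1−0.427) = 1.5358 °C.
Change = 1.5358 − 1.7996 = -0.26 °C.

-0.26 °C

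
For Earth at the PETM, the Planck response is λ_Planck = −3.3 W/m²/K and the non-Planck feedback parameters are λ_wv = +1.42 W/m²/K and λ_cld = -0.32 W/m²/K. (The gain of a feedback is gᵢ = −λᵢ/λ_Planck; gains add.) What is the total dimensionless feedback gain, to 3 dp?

Convert to gains: g_wv = 1.42/3.3 = 0.4303; g_cld = -0.32/3.3 = -0.09697.
Total gain g = 0.33333.

0.333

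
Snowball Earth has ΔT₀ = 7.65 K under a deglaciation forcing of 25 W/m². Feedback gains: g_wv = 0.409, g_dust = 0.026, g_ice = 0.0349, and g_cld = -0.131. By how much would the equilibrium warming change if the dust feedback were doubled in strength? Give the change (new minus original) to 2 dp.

0.47 K

Original: g = 0.3389, ΔT = 7.65/(1−0.3389) = 11.5716 K.
With doubled dust: g' = 0.3649, ΔT' = 7.65/(1−0.3649) = 12.0453 K.
Change = 12.0453 − 11.5716 = 0.47 K.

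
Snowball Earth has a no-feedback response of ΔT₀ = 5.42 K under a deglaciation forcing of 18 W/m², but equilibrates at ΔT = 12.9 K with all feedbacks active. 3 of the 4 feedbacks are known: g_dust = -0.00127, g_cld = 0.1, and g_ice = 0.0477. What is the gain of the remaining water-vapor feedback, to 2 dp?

0.43

Amplification A = ΔT/ΔT₀ = 12.9/5.42 = 2.38.
Total gain g = 1 − 1/A = 1 − 1/2.38 = 0.5798.
Known gains sum to -0.00127 + 0.1 + 0.0477 = 0.14643.
g_wv = 0.5798 − 0.14643 = 0.43.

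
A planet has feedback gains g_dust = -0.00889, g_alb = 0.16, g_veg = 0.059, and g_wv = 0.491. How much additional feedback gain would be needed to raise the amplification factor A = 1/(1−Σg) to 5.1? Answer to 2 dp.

0.10

Current total gain = 0.70111.
Target gain for A = 5.1: g* = 1 − 1/5.1 = 0.8039.
Additional gain needed = 0.8039 − 0.70111 = 0.10.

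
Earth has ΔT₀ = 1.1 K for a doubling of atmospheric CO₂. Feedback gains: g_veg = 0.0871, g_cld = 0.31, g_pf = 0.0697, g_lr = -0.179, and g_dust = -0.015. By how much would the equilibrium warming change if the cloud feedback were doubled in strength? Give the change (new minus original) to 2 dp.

Original: g = 0.2728, ΔT = 1.1/(1−0.2728) = 1.5127 K.
With doubled cloud: g' = 0.5828, ΔT' = 1.1/(1−0.5828) = 2.6366 K.
Change = 2.6366 − 1.5127 = 1.12 K.

1.12 K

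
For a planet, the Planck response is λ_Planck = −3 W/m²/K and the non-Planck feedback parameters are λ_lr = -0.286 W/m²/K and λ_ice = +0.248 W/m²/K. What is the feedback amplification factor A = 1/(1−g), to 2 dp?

Convert to gains: g_lr = -0.286/3 = -0.09533; g_ice = 0.248/3 = 0.08267.
Total gain g = -0.01266.
A = 1/(1 + 0.01266) = 0.99.

0.99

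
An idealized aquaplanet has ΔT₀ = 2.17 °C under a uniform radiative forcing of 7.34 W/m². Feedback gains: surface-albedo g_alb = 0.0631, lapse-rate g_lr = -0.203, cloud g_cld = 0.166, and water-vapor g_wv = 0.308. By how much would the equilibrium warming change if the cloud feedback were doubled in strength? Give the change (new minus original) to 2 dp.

1.08 °C

Original: g = 0.3341, ΔT = 2.17/(1−0.3341) = 3.2587 °C.
With doubled cloud: g' = 0.5001, ΔT' = 2.17/(1−0.5001) = 4.3409 °C.
Change = 4.3409 − 3.2587 = 1.08 °C.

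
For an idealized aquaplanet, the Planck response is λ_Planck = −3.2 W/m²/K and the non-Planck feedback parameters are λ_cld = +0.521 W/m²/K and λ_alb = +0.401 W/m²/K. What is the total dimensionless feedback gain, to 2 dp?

Convert to gains: g_cld = 0.521/3.2 = 0.1628; g_alb = 0.401/3.2 = 0.1253.
Total gain g = 0.2881.

0.29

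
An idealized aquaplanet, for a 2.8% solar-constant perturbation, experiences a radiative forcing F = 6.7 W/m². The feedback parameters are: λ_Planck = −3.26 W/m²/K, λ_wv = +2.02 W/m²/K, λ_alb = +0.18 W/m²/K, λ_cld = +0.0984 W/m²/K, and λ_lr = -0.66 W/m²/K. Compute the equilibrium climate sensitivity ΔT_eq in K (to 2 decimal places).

Net feedback parameter λ = (−3.26) + (+2.02) + (+0.18) + (+0.0984) + (-0.66) = -1.6216 W/m²/K.
ΔT = −F/λ = −6.7/(-1.6216) = 4.13 K.

4.13 K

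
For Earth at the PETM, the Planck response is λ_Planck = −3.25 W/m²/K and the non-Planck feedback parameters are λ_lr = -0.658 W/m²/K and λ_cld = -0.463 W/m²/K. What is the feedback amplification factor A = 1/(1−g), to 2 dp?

Convert to gains: g_lr = -0.658/3.25 = -0.2025; g_cld = -0.463/3.25 = -0.1425.
Total gain g = -0.345.
A = 1/(1 + 0.345) = 0.74.

0.74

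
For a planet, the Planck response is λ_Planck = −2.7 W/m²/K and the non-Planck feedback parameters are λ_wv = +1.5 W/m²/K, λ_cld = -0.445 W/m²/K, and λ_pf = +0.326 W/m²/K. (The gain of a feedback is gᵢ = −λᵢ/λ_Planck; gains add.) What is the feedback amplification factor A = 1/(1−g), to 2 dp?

Convert to gains: g_wv = 1.5/2.7 = 0.5556; g_cld = -0.445/2.7 = -0.1648; g_pf = 0.326/2.7 = 0.1207.
Total gain g = 0.5115.
A = 1/(1 − 0.5115) = 2.05.

2.05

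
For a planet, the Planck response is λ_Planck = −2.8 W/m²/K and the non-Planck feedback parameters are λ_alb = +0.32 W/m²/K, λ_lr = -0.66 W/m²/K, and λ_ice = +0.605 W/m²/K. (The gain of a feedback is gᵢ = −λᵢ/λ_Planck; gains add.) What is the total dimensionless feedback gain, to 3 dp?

0.095

Convert to gains: g_alb = 0.32/2.8 = 0.1143; g_lr = -0.66/2.8 = -0.2357; g_ice = 0.605/2.8 = 0.2161.
Total gain g = 0.0947.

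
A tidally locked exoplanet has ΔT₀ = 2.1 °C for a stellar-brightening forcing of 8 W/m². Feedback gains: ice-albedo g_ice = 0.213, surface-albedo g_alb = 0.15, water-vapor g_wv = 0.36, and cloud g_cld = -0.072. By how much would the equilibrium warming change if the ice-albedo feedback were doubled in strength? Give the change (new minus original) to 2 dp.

Original: g = 0.651, ΔT = 2.1/(1−0.651) = 6.0172 °C.
With doubled ice-albedo: g' = 0.864, ΔT' = 2.1/(1−0.864) = 15.4412 °C.
Change = 15.4412 − 6.0172 = 9.42 °C.

9.42 °C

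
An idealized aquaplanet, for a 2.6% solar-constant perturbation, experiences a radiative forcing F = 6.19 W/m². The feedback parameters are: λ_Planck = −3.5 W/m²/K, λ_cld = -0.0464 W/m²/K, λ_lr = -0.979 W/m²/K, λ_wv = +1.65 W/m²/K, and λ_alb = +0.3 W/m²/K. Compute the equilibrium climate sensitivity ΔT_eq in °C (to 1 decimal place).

2.4 °C

Net feedback parameter λ = (−3.5) + (-0.0464) + (-0.979) + (+1.65) + (+0.3) = -2.5754 W/m²/K.
ΔT = −F/λ = −6.19/(-2.5754) = 2.4 °C.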